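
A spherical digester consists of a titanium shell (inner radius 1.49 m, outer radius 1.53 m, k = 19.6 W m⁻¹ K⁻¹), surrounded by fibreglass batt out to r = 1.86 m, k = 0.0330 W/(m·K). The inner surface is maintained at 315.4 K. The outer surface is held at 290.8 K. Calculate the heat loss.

Series thermal resistances, inner to outer:
  R_titanium = (1/1.49 − 1/1.53)/(4πk) = 0.01755/(4π·19.6) = 7.124×10^-5 K/W
  R_fibreglass batt = (1/1.53 − 1/1.86)/(4πk) = 0.1160/(4π·0.0330) = 0.2796 K/W
ΣR = 7.124×10^-5 + 0.2796 = 0.2797 K/W
Q = ΔT/ΣR = (315.4 K − 290.8 K)/0.2797 = 88.0 W

Q = 88.0 W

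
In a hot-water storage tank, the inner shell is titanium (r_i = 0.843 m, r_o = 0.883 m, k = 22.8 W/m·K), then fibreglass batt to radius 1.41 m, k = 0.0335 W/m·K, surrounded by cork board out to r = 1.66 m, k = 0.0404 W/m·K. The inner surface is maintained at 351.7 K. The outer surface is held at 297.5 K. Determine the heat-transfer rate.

Treat each layer as a resistance in series:
  R_titanium = (1/0.843 − 1/0.883)/(4πk) = 0.05374/(4π·22.8) = 1.876×10^-4 K/W
  R_fibreglass batt = (1/0.883 − 1/1.41)/(4πk) = 0.4233/(4π·0.0335) = 1.005 K/W
  R_cork board = (1/1.41 − 1/1.66)/(4πk) = 0.1068/(4π·0.0404) = 0.2104 K/W
ΣR = 1.876×10^-4 + 1.005 + 0.2104 = 1.216 K/W
Q = ΔT/ΣR = (351.7 K − 297.5 K)/1.216 = 44.6 W

Q = 44.6 W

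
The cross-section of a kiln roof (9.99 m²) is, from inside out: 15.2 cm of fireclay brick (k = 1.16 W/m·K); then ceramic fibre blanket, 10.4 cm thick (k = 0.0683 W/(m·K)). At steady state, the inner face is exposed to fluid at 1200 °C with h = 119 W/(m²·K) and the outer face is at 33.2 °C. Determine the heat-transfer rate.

Resistance network (inner→outer):
  R_conv,in = 1/(hA) = 1/(119·9.99) = 8.412×10^-4 K/W
  R_fireclay brick = L/(kA) = 0.152/(1.16·9.99) = 0.01312 K/W
  R_ceramic fibre blanket = L/(kA) = 0.104/(0.0683·9.99) = 0.1524 K/W
ΣR = 8.412×10^-4 + 0.01312 + 0.1524 = 0.1664 K/W
Q = ΔT/ΣR = (1200 °C − 33.2 °C)/0.1664 = 7010 W

Q = 7.01 kW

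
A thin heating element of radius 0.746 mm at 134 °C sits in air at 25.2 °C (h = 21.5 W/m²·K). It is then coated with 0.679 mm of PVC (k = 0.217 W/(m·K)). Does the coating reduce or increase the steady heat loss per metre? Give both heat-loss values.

Critical radius for a cylinder: r_cr = k/h = 0.0101 m = 1.01 cm.
Outer radius after coating: r₂ = 7.46×10^-4 + 6.79×10^-4 = 0.001425 m.
Since r₁ < r_cr and r₂ ≤ r_cr, the coating moves toward the maximum at r_cr — heat loss rises.
Bare: R = 1/(2πr₁h) = 9.923 m·K/W; Q = 108.8/9.923 = 11.0 W/m.
Coated: R = R_cond + R_conv = 5.669 m·K/W; Q = 108.8/5.669 = 19.2 W/m.

increases: 11.0 → 19.2 W/m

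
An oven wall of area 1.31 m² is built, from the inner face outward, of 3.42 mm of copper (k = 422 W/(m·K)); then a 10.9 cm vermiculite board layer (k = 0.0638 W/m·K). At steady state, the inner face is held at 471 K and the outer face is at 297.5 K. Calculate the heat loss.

Q = 133 W

Series thermal resistances, inner to outer:
  R_copper = L/(kA) = 0.00342/(422·1.31) = 6.186×10^-6 K/W
  R_vermiculite board = L/(kA) = 0.109/(0.0638·1.31) = 1.304 K/W
ΣR = 6.186×10^-6 + 1.304 = 1.304 K/W
Q = ΔT/ΣR = (471 K − 297.5 K)/1.304 = 133 W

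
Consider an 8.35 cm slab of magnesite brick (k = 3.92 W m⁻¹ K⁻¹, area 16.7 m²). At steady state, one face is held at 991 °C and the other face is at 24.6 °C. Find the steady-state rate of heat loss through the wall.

Q = kA·ΔT/L = 3.92 × 16.7 × |991 °C − 24.6 °C| / 0.0835 = 7.58×10^5 W

Q = 758 kW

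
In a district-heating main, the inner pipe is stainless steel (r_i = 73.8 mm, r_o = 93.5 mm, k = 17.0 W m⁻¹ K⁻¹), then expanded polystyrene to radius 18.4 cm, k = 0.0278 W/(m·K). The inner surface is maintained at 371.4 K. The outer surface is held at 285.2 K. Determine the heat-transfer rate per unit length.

Q' = 22.2 W/m

Series thermal resistances, inner to outer:
  R'_stainless steel = ln(0.0935/0.0738)/(2πk) = 0.2366/(2π·17.0) = 0.002215 m·K/W
  R'_expanded polystyrene = ln(0.184/0.0935)/(2πk) = 0.6770/(2π·0.0278) = 3.876 m·K/W
ΣR = 0.002215 + 3.876 = 3.878 m·K/W
Q' = ΔT/ΣR = (371.4 K − 285.2 K)/3.878 = 22.2 W/m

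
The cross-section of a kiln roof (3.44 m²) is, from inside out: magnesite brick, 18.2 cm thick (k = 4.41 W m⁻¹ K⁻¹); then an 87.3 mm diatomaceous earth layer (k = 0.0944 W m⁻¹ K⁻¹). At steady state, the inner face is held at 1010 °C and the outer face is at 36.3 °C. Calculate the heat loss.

Resistance network (inner→outer):
  R_magnesite brick = L/(kA) = 0.182/(4.41·3.44) = 0.01200 K/W
  R_diatomaceous earth = L/(kA) = 0.0873/(0.0944·3.44) = 0.2688 K/W
ΣR = 0.01200 + 0.2688 = 0.2808 K/W
Q = ΔT/ΣR = (1010 °C − 36.3 °C)/0.2808 = 3470 W

Q = 3.47 kW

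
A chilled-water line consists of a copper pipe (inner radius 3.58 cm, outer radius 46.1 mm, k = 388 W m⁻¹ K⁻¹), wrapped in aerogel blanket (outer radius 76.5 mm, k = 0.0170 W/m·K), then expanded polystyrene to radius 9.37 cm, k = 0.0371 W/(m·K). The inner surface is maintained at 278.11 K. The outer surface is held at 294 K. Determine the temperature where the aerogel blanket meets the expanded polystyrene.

T = 291.5 K

Resistance network (inner→outer):
  R'_copper = ln(0.0461/0.0358)/(2πk) = 0.2529/(2π·388) = 1.037×10^-4 m·K/W
  R'_aerogel blanket = ln(0.0765/0.0461)/(2πk) = 0.5065/(2π·0.0170) = 4.742 m·K/W
  R'_expanded polystyrene = ln(0.0937/0.0765)/(2πk) = 0.2028/(2π·0.0371) = 0.8700 m·K/W
ΣR = 1.037×10^-4 + 4.742 + 0.8700 = 5.612 m·K/W
Q' = ΔT/ΣR = (278.11 K − 294 K)/5.612 = -2.831 W/m
From the inner boundary to the aerogel blanket/expanded polystyrene interface, ΣR_partial = 4.742 m·K/W.
T_interface = T_in − Q'·ΣR_partial = 278.11 K − (-2.831)(4.742) = 291.5 K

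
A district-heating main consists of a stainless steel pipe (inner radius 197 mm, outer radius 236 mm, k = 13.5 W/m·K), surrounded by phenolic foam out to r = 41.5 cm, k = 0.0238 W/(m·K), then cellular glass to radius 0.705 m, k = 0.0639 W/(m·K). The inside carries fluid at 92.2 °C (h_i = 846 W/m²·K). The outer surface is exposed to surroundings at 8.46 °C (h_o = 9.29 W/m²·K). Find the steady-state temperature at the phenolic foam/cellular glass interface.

T = 30.4 °C

Series thermal resistances, inner to outer:
  R'_conv,in = 1/(2πr h) = 1/(2π·0.197·846) = 9.550×10^-4 m·K/W
  R'_stainless steel = ln(0.236/0.197)/(2πk) = 0.1806/(2π·13.5) = 0.002129 m·K/W
  R'_phenolic foam = ln(0.415/0.236)/(2πk) = 0.5644/(2π·0.0238) = 3.775 m·K/W
  R'_cellular glass = ln(0.705/0.415)/(2πk) = 0.5299/(2π·0.0639) = 1.320 m·K/W
  R'_conv,out = 1/(2πr h) = 1/(2π·0.705·9.29) = 0.02430 m·K/W
ΣR = 9.550×10^-4 + 0.002129 + 3.775 + 1.320 + 0.02430 = 5.122 m·K/W
Q' = ΔT/ΣR = (92.2 °C − 8.46 °C)/5.122 = 16.35 W/m
From the inner boundary to the phenolic foam/cellular glass interface, ΣR_partial = 3.778 m·K/W.
T_interface = T_in − Q'·ΣR_partial = 92.2 °C − (16.35)(3.778) = 30.4 °C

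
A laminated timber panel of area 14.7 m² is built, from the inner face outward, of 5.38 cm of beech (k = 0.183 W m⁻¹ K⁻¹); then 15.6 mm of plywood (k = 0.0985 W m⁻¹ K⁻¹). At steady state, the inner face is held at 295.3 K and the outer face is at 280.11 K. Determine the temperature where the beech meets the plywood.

Series thermal resistances, inner to outer:
  R_beech = L/(kA) = 0.0538/(0.183·14.7) = 0.02000 K/W
  R_plywood = L/(kA) = 0.0156/(0.0985·14.7) = 0.01077 K/W
ΣR = 0.02000 + 0.01077 = 0.03077 K/W
Q = ΔT/ΣR = (295.3 K − 280.11 K)/0.03077 = 493.7 W
From the inner boundary to the beech/plywood interface, ΣR_partial = 0.02000 K/W.
T_interface = T_in − Q·ΣR_partial = 295.3 K − (493.7)(0.02000) = 285.4 K

T = 285.4 K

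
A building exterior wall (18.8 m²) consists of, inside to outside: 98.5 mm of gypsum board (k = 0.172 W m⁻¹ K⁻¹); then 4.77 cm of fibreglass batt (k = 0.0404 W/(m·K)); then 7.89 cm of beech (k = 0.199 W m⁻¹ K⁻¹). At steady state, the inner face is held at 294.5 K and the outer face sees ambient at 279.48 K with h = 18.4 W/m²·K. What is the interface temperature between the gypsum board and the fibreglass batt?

T = 290.6 K

Resistance network (inner→outer):
  R_gypsum board = L/(kA) = 0.0985/(0.172·18.8) = 0.03046 K/W
  R_fibreglass batt = L/(kA) = 0.0477/(0.0404·18.8) = 0.06280 K/W
  R_beech = L/(kA) = 0.0789/(0.199·18.8) = 0.02109 K/W
  R_conv,out = 1/(hA) = 1/(18.4·18.8) = 0.002891 K/W
ΣR = 0.03046 + 0.06280 + 0.02109 + 0.002891 = 0.1172 K/W
Q = ΔT/ΣR = (294.5 K − 279.48 K)/0.1172 = 128.2 W
From the inner boundary to the gypsum board/fibreglass batt interface, ΣR_partial = 0.03046 K/W.
T_interface = T_in − Q·ΣR_partial = 294.5 K − (128.2)(0.03046) = 290.6 K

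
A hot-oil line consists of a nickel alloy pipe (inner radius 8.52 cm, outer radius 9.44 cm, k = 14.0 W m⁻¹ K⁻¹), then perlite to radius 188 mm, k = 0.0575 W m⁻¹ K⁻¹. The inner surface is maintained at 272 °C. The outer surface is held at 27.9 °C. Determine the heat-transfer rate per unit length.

Q' = 128 W/m

Series thermal resistances, inner to outer:
  R'_nickel alloy = ln(0.0944/0.0852)/(2πk) = 0.1025/(2π·14.0) = 0.001166 m·K/W
  R'_perlite = ln(0.188/0.0944)/(2πk) = 0.6889/(2π·0.0575) = 1.907 m·K/W
ΣR = 0.001166 + 1.907 = 1.908 m·K/W
Q' = ΔT/ΣR = (272 °C − 27.9 °C)/1.908 = 128 W/m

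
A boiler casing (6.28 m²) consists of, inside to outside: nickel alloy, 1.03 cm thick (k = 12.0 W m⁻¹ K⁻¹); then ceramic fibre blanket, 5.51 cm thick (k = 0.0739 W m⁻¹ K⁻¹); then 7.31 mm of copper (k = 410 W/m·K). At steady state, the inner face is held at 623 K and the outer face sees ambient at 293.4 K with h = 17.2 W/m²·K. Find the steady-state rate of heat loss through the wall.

Resistance network (inner→outer):
  R_nickel alloy = L/(kA) = 0.0103/(12.0·6.28) = 1.367×10^-4 K/W
  R_ceramic fibre blanket = L/(kA) = 0.0551/(0.0739·6.28) = 0.1187 K/W
  R_copper = L/(kA) = 0.00731/(410·6.28) = 2.839×10^-6 K/W
  R_conv,out = 1/(hA) = 1/(17.2·6.28) = 0.009258 K/W
ΣR = 1.367×10^-4 + 0.1187 + 2.839×10^-6 + 0.009258 = 0.1281 K/W
Q = ΔT/ΣR = (623 K − 293.4 K)/0.1281 = 2570 W

Q = 2570 W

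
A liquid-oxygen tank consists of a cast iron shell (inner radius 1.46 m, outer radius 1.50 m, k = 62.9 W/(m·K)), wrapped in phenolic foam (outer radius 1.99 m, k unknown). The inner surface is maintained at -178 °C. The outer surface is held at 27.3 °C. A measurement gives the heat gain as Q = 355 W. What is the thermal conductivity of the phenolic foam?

k = 0.0226 W/m·K

ΣR = ΔT/Q = |-178 − 27.3|/355 = 0.5783 K/W
Known resistances:
  R_cast iron = (1/1.46 − 1/1.50)/(4πk) = 0.01826/(4π·62.9) = 2.311×10^-5 K/W
R_phenolic foam = ΣR − ΣR_known = 0.5783 − 2.311×10^-5 = 0.5783 K/W
(1/r₁−1/r₂)/(4πk) = 0.5783 ⇒ k = 0.1642/(4π·0.5783) = 0.0226 W/m·K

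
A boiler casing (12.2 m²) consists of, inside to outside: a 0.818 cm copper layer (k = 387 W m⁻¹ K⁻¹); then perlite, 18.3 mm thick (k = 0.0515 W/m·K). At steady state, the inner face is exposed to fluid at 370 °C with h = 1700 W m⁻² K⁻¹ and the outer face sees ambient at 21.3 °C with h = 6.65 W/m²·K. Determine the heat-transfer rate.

Q = 8.40 kW

Series thermal resistances, inner to outer:
  R_conv,in = 1/(hA) = 1/(1700·12.2) = 4.822×10^-5 K/W
  R_copper = L/(kA) = 0.00818/(387·12.2) = 1.733×10^-6 K/W
  R_perlite = L/(kA) = 0.0183/(0.0515·12.2) = 0.02913 K/W
  R_conv,out = 1/(hA) = 1/(6.65·12.2) = 0.01233 K/W
ΣR = 4.822×10^-5 + 1.733×10^-6 + 0.02913 + 0.01233 = 0.04151 K/W
Q = ΔT/ΣR = (370 °C − 21.3 °C)/0.04151 = 8400 W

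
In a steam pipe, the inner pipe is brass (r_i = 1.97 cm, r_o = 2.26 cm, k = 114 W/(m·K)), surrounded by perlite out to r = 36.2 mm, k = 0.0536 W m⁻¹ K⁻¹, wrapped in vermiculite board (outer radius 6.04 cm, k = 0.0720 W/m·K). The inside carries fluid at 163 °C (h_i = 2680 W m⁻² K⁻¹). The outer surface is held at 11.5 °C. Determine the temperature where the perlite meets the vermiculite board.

T = 79.2 °C

Resistance network (inner→outer):
  R'_conv,in = 1/(2πr h) = 1/(2π·0.0197·2680) = 0.003015 m·K/W
  R'_brass = ln(0.0226/0.0197)/(2πk) = 0.1373/(2π·114) = 1.917×10^-4 m·K/W
  R'_perlite = ln(0.0362/0.0226)/(2πk) = 0.4711/(2π·0.0536) = 1.399 m·K/W
  R'_vermiculite board = ln(0.0604/0.0362)/(2πk) = 0.5119/(2π·0.0720) = 1.132 m·K/W
ΣR = 0.003015 + 1.917×10^-4 + 1.399 + 1.132 = 2.534 m·K/W
Q' = ΔT/ΣR = (163 °C − 11.5 °C)/2.534 = 59.79 W/m
From the inner boundary to the perlite/vermiculite board interface, ΣR_partial = 1.402 m·K/W.
T_interface = T_in − Q'·ΣR_partial = 163 °C − (59.79)(1.402) = 79.2 °C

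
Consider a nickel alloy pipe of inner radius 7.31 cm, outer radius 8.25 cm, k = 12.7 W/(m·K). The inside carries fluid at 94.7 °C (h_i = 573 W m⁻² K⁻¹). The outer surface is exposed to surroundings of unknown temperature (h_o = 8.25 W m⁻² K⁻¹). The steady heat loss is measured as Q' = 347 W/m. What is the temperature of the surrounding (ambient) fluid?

T_out = 11.7 °C

Series resistances:
  R'_conv,in = 1/(2πr h) = 1/(2π·0.0731·573) = 0.003800 m·K/W
  R'_nickel alloy = ln(0.0825/0.0731)/(2πk) = 0.1210/(2π·12.7) = 0.001516 m·K/W
  R'_conv,out = 1/(2πr h) = 1/(2π·0.0825·8.25) = 0.2338 m·K/W
ΣR = 0.2392 m·K/W
ΔT = Q'·ΣR = 347 × 0.2392 = 83.00 K
Heat flows outward, so T_out = T_in − ΔT = 94.7 − 83.00 = 11.7 °C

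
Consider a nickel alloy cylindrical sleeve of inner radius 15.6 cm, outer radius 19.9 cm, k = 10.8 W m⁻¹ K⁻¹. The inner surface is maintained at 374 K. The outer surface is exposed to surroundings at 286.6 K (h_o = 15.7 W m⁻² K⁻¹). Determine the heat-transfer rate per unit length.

Resistance network (inner→outer):
  R'_nickel alloy = ln(0.199/0.156)/(2πk) = 0.2434/(2π·10.8) = 0.003588 m·K/W
  R'_conv,out = 1/(2πr h) = 1/(2π·0.199·15.7) = 0.05094 m·K/W
ΣR = 0.003588 + 0.05094 = 0.05453 m·K/W
Q' = ΔT/ΣR = (374 K − 286.6 K)/0.05453 = 1600 W/m

Q' = 1600 W/m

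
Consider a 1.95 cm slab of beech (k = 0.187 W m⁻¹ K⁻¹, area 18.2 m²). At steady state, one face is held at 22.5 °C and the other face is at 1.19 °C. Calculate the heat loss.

Q = kA·ΔT/L = 0.187 × 18.2 × |22.5 °C − 1.19 °C| / 0.0195 = 3720 W

Q = 3.72 kW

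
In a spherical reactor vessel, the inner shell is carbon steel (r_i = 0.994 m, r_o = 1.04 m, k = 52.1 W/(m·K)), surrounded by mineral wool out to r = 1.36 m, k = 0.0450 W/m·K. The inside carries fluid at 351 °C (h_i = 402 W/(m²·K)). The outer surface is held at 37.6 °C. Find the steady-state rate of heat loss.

Treat each layer as a resistance in series:
  R_conv,in = 1/(4πr²h) = 1/(4π·0.994²·402) = 2.004×10^-4 K/W
  R_carbon steel = (1/0.994 − 1/1.04)/(4πk) = 0.04450/(4π·52.1) = 6.797×10^-5 K/W
  R_mineral wool = (1/1.04 − 1/1.36)/(4πk) = 0.2262/(4π·0.0450) = 0.4001 K/W
ΣR = 2.004×10^-4 + 6.797×10^-5 + 0.4001 = 0.4004 K/W
Q = ΔT/ΣR = (351 °C − 37.6 °C)/0.4004 = 783 W

Q = 783 W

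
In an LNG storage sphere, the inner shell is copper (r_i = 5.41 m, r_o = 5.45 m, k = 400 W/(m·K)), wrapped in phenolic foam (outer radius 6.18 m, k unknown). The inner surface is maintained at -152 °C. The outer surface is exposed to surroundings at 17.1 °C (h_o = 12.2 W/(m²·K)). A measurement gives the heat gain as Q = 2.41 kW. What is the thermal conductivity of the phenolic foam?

k = 0.0246 W/m·K

ΣR = ΔT/Q = |-152 − 17.1|/2410 = 0.07017 K/W
Known resistances:
  R_copper = (1/5.41 − 1/5.45)/(4πk) = 0.001357/(4π·400) = 2.699×10^-7 K/W
  R_conv,out = 1/(4πr²h) = 1/(4π·6.18²·12.2) = 1.708×10^-4 K/W
R_phenolic foam = ΣR − ΣR_known = 0.07017 − 1.711×10^-4 = 0.07000 K/W
(1/r₁−1/r₂)/(4πk) = 0.07000 ⇒ k = 0.02167/(4π·0.07000) = 0.0246 W/m·K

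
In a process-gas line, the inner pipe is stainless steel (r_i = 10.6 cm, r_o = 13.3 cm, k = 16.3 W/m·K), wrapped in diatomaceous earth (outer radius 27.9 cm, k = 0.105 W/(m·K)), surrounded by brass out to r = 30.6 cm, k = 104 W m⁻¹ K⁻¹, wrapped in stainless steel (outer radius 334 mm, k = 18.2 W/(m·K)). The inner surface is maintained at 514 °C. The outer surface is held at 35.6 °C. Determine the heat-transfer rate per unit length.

Q' = 425 W/m

Resistance network (inner→outer):
  R'_stainless steel = ln(0.133/0.106)/(2πk) = 0.2269/(2π·16.3) = 0.002216 m·K/W
  R'_diatomaceous earth = ln(0.279/0.133)/(2πk) = 0.7409/(2π·0.105) = 1.123 m·K/W
  R'_brass = ln(0.306/0.279)/(2πk) = 0.09237/(2π·104) = 1.414×10^-4 m·K/W
  R'_stainless steel = ln(0.334/0.306)/(2πk) = 0.08756/(2π·18.2) = 7.657×10^-4 m·K/W
ΣR = 0.002216 + 1.123 + 1.414×10^-4 + 7.657×10^-4 = 1.126 m·K/W
Q' = ΔT/ΣR = (514 °C − 35.6 °C)/1.126 = 425 W/m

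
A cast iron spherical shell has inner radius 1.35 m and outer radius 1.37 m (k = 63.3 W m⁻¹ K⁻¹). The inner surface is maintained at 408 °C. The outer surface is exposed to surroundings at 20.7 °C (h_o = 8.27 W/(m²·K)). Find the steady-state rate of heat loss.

Q = 75.3 kW

Series thermal resistances, inner to outer:
  R_cast iron = (1/1.35 − 1/1.37)/(4πk) = 0.01081/(4π·63.3) = 1.359×10^-5 K/W
  R_conv,out = 1/(4πr²h) = 1/(4π·1.37²·8.27) = 0.005127 K/W
ΣR = 1.359×10^-5 + 0.005127 = 0.005141 K/W
Q = ΔT/ΣR = (408 °C − 20.7 °C)/0.005141 = 75300 W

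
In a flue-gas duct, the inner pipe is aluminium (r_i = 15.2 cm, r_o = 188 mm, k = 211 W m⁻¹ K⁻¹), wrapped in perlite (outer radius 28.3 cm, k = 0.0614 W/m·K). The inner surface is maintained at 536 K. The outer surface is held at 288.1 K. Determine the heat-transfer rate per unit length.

Q' = 234 W/m

Resistance network (inner→outer):
  R'_aluminium = ln(0.188/0.152)/(2πk) = 0.2126/(2π·211) = 1.603×10^-4 m·K/W
  R'_perlite = ln(0.283/0.188)/(2πk) = 0.4090/(2π·0.0614) = 1.060 m·K/W
ΣR = 1.603×10^-4 + 1.060 = 1.060 m·K/W
Q' = ΔT/ΣR = (536 K − 288.1 K)/1.060 = 234 W/m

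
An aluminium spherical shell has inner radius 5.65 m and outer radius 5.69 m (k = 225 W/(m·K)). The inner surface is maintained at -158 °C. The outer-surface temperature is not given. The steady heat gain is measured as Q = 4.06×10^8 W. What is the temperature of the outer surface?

T_out = 20.7 °C

Series resistances:
  R_aluminium = (1/5.65 − 1/5.69)/(4πk) = 0.001244/(4π·225) = 4.401×10^-7 K/W
ΣR = 4.401×10^-7 K/W
ΔT = Q·ΣR = 4.06×10^8 × 4.401×10^-7 = 178.7 K
Heat flows inward, so T_out = T_in + ΔT = -158 + 178.7 = 20.7 °C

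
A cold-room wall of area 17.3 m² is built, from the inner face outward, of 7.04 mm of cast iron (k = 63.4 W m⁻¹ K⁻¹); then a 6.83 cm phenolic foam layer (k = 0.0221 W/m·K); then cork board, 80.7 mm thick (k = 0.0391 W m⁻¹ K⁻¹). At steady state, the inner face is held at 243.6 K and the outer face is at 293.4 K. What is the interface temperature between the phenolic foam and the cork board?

T = 273.46 K

Series thermal resistances, inner to outer:
  R_cast iron = L/(kA) = 0.00704/(63.4·17.3) = 6.419×10^-6 K/W
  R_phenolic foam = L/(kA) = 0.0683/(0.0221·17.3) = 0.1786 K/W
  R_cork board = L/(kA) = 0.0807/(0.0391·17.3) = 0.1193 K/W
ΣR = 6.419×10^-6 + 0.1786 + 0.1193 = 0.2979 K/W
Q = ΔT/ΣR = (243.6 K − 293.4 K)/0.2979 = -167.2 W
From the inner boundary to the phenolic foam/cork board interface, ΣR_partial = 0.1786 K/W.
T_interface = T_in − Q·ΣR_partial = 243.6 K − (-167.2)(0.1786) = 273.46 K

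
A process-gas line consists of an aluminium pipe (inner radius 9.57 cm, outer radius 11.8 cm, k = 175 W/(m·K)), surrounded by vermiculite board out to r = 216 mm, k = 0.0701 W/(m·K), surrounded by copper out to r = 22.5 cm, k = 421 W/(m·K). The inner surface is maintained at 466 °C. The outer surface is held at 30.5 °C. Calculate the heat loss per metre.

Q' = 317 W/m

Resistance network (inner→outer):
  R'_aluminium = ln(0.118/0.0957)/(2πk) = 0.2095/(2π·175) = 1.905×10^-4 m·K/W
  R'_vermiculite board = ln(0.216/0.118)/(2πk) = 0.6046/(2π·0.0701) = 1.373 m·K/W
  R'_copper = ln(0.225/0.216)/(2πk) = 0.04082/(2π·421) = 1.543×10^-5 m·K/W
ΣR = 1.905×10^-4 + 1.373 + 1.543×10^-5 = 1.373 m·K/W
Q' = ΔT/ΣR = (466 °C − 30.5 °C)/1.373 = 317 W/m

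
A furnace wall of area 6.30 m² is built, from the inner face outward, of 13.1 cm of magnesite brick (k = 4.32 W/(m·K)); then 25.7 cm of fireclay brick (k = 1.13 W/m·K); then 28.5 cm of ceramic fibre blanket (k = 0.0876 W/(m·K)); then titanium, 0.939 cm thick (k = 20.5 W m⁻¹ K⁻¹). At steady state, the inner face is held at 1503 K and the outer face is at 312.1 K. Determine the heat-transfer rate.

Q = 2140 W

Resistance network (inner→outer):
  R_magnesite brick = L/(kA) = 0.131/(4.32·6.30) = 0.004813 K/W
  R_fireclay brick = L/(kA) = 0.257/(1.13·6.30) = 0.03610 K/W
  R_ceramic fibre blanket = L/(kA) = 0.285/(0.0876·6.30) = 0.5164 K/W
  R_titanium = L/(kA) = 0.00939/(20.5·6.30) = 7.271×10^-5 K/W
ΣR = 0.004813 + 0.03610 + 0.5164 + 7.271×10^-5 = 0.5574 K/W
Q = ΔT/ΣR = (1503 K − 312.1 K)/0.5574 = 2140 W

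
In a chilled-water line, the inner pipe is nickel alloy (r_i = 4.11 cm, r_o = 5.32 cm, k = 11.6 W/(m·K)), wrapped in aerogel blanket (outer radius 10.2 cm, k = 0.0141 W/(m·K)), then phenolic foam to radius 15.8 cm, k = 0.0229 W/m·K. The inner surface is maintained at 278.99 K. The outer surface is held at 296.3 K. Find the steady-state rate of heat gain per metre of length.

Q' = 1.67 W/m

Series thermal resistances, inner to outer:
  R'_nickel alloy = ln(0.0532/0.0411)/(2πk) = 0.2581/(2π·11.6) = 0.003541 m·K/W
  R'_aerogel blanket = ln(0.102/0.0532)/(2πk) = 0.6509/(2π·0.0141) = 7.347 m·K/W
  R'_phenolic foam = ln(0.158/0.102)/(2πk) = 0.4376/(2π·0.0229) = 3.041 m·K/W
ΣR = 0.003541 + 7.347 + 3.041 = 10.39 m·K/W
Q' = ΔT/ΣR = (278.99 K − 296.3 K)/10.39 = -1.67 W/m
(Negative Q' ⇒ heat flows inward; heat gain = 1.67 W/m.)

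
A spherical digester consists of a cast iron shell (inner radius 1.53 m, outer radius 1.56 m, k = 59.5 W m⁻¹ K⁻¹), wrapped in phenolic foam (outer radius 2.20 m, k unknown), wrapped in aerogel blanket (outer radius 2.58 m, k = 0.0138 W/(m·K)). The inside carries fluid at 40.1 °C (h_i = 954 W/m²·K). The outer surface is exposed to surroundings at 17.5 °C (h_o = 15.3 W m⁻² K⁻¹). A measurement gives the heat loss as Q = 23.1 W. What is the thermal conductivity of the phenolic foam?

ΣR = ΔT/Q = |40.1 − 17.5|/23.1 = 0.9784 K/W
Known resistances:
  R_conv,in = 1/(4πr²h) = 1/(4π·1.53²·954) = 3.563×10^-5 K/W
  R_cast iron = (1/1.53 − 1/1.56)/(4πk) = 0.01257/(4π·59.5) = 1.681×10^-5 K/W
  R_aerogel blanket = (1/2.20 − 1/2.58)/(4πk) = 0.06695/(4π·0.0138) = 0.3861 K/W
  R_conv,out = 1/(4πr²h) = 1/(4π·2.58²·15.3) = 7.814×10^-4 K/W
R_phenolic foam = ΣR − ΣR_known = 0.9784 − 0.3869 = 0.5915 K/W
(1/r₁−1/r₂)/(4πk) = 0.5915 ⇒ k = 0.1865/(4π·0.5915) = 0.0251 W/m·K

k = 0.0251 W/m·K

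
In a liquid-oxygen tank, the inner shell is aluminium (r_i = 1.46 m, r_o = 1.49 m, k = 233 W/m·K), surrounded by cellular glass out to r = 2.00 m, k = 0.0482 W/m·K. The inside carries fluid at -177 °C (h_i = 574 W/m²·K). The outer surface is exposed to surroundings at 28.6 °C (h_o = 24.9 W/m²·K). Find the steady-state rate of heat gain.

Series thermal resistances, inner to outer:
  R_conv,in = 1/(4πr²h) = 1/(4π·1.46²·574) = 6.504×10^-5 K/W
  R_aluminium = (1/1.46 − 1/1.49)/(4πk) = 0.01379/(4π·233) = 4.710×10^-6 K/W
  R_cellular glass = (1/1.49 − 1/2.00)/(4πk) = 0.1711/(4π·0.0482) = 0.2826 K/W
  R_conv,out = 1/(4πr²h) = 1/(4π·2.00²·24.9) = 7.990×10^-4 K/W
ΣR = 6.504×10^-5 + 4.710×10^-6 + 0.2826 + 7.990×10^-4 = 0.2835 K/W
Q = ΔT/ΣR = (-177 °C − 28.6 °C)/0.2835 = -725 W
(Negative Q ⇒ heat flows inward; heat gain = 725 W.)

Q = 725 W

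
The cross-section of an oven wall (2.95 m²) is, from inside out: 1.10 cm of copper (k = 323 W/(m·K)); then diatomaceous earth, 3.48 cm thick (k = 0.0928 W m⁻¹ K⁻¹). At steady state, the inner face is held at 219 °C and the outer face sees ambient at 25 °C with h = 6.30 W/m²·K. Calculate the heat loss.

Treat each layer as a resistance in series:
  R_copper = L/(kA) = 0.0110/(323·2.95) = 1.154×10^-5 K/W
  R_diatomaceous earth = L/(kA) = 0.0348/(0.0928·2.95) = 0.1271 K/W
  R_conv,out = 1/(hA) = 1/(6.30·2.95) = 0.05381 K/W
ΣR = 1.154×10^-5 + 0.1271 + 0.05381 = 0.1809 K/W
Q = ΔT/ΣR = (219 °C − 25 °C)/0.1809 = 1070 W

Q = 1070 W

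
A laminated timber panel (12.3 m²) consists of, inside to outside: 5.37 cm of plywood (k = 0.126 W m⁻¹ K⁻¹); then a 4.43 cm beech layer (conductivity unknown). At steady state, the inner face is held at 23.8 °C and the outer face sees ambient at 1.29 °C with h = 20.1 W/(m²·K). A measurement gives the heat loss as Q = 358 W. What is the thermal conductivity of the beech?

k = 0.149 W/m·K

ΣR = ΔT/Q = |23.8 − 1.29|/358 = 0.06288 K/W
Known resistances:
  R_plywood = L/(kA) = 0.0537/(0.126·12.3) = 0.03465 K/W
  R_conv,out = 1/(hA) = 1/(20.1·12.3) = 0.004045 K/W
R_beech = ΣR − ΣR_known = 0.06288 − 0.03870 = 0.02418 K/W
L/(kA) = 0.02418 ⇒ k = 0.0443/(0.02418·12.3) = 0.149 W/m·K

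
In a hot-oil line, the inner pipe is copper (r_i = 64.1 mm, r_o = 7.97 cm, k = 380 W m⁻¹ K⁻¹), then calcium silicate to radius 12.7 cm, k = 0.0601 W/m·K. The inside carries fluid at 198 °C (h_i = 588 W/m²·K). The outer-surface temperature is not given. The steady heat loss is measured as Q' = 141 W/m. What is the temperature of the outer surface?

Series resistances:
  R'_conv,in = 1/(2πr h) = 1/(2π·0.0641·588) = 0.004223 m·K/W
  R'_copper = ln(0.0797/0.0641)/(2πk) = 0.2178/(2π·380) = 9.123×10^-5 m·K/W
  R'_calcium silicate = ln(0.127/0.0797)/(2πk) = 0.4659/(2π·0.0601) = 1.234 m·K/W
ΣR = 1.238 m·K/W
ΔT = Q'·ΣR = 141 × 1.238 = 174.6 K
Heat flows outward, so T_out = T_in − ΔT = 198 − 174.6 = 23.4 °C

T_out = 23.4 °C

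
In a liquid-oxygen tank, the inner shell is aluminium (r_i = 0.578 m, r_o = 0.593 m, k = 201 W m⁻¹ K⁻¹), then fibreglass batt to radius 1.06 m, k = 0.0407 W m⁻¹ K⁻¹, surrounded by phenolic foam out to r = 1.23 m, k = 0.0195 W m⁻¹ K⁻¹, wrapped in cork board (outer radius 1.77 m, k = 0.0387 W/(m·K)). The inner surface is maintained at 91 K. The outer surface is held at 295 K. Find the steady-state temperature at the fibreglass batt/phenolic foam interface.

Series thermal resistances, inner to outer:
  R_aluminium = (1/0.578 − 1/0.593)/(4πk) = 0.04376/(4π·201) = 1.733×10^-5 K/W
  R_fibreglass batt = (1/0.593 − 1/1.06)/(4πk) = 0.7429/(4π·0.0407) = 1.453 K/W
  R_phenolic foam = (1/1.06 − 1/1.23)/(4πk) = 0.1304/(4π·0.0195) = 0.5321 K/W
  R_cork board = (1/1.23 − 1/1.77)/(4πk) = 0.2480/(4π·0.0387) = 0.5100 K/W
ΣR = 1.733×10^-5 + 1.453 + 0.5321 + 0.5100 = 2.495 K/W
Q = ΔT/ΣR = (91 K − 295 K)/2.495 = -81.76 W
From the inner boundary to the fibreglass batt/phenolic foam interface, ΣR_partial = 1.453 K/W.
T_interface = T_in − Q·ΣR_partial = 91 K − (-81.76)(1.453) = 209.8 K

T = 209.8 K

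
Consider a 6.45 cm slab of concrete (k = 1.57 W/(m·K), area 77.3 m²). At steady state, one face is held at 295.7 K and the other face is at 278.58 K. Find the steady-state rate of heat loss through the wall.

Q = kA·ΔT/L = 1.57 × 77.3 × |295.7 K − 278.58 K| / 0.0645 = 32200 W

Q = 32200 W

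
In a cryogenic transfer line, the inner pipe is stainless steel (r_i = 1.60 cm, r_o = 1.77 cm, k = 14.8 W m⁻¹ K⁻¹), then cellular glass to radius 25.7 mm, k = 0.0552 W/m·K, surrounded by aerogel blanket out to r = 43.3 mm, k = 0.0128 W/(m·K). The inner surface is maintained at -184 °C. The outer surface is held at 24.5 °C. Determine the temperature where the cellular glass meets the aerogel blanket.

Treat each layer as a resistance in series:
  R'_stainless steel = ln(0.0177/0.0160)/(2πk) = 0.1010/(2π·14.8) = 0.001086 m·K/W
  R'_cellular glass = ln(0.0257/0.0177)/(2πk) = 0.3729/(2π·0.0552) = 1.075 m·K/W
  R'_aerogel blanket = ln(0.0433/0.0257)/(2πk) = 0.5217/(2π·0.0128) = 6.486 m·K/W
ΣR = 0.001086 + 1.075 + 6.486 = 7.562 m·K/W
Q' = ΔT/ΣR = (-184 °C − 24.5 °C)/7.562 = -27.57 W/m
From the inner boundary to the cellular glass/aerogel blanket interface, ΣR_partial = 1.076 m·K/W.
T_interface = T_in − Q'·ΣR_partial = -184 °C − (-27.57)(1.076) = -154 °C

T = -154 °C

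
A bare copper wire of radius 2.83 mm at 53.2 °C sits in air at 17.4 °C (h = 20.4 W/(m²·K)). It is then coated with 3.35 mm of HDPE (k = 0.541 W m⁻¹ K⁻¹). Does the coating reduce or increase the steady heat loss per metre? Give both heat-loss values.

increases: 13.0 → 24.0 W/m

Critical radius for a cylinder: r_cr = k/h = 0.0265 m = 2.65 cm.
Outer radius after coating: r₂ = 0.00283 + 0.00335 = 0.00618 m.
Since r₁ < r_cr and r₂ ≤ r_cr, the coating moves toward the maximum at r_cr — heat loss rises.
Bare: R = 1/(2πr₁h) = 2.757 m·K/W; Q = 35.8/2.757 = 13.0 W/m.
Coated: R = R_cond + R_conv = 1.492 m·K/W; Q = 35.8/1.492 = 24.0 W/m.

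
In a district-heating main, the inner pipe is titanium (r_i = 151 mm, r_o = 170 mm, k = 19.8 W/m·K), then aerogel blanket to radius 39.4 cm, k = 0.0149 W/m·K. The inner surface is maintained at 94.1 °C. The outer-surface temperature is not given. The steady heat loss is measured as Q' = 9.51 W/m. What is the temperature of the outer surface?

T_out = 8.71 °C

Sum the resistances:
  R'_titanium = ln(0.170/0.151)/(2πk) = 0.1185/(2π·19.8) = 9.527×10^-4 m·K/W
  R'_aerogel blanket = ln(0.394/0.170)/(2πk) = 0.8406/(2π·0.0149) = 8.978 m·K/W
ΣR = 8.979 m·K/W
ΔT = Q'·ΣR = 9.51 × 8.979 = 85.39 K
Heat flows outward, so T_out = T_in − ΔT = 94.1 − 85.39 = 8.71 °C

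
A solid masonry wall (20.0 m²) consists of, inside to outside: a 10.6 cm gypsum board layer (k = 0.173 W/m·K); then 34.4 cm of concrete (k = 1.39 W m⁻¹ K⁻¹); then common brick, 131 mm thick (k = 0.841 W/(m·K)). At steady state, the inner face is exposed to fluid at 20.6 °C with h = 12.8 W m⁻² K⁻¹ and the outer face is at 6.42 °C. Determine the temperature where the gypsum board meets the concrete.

T = 11.6 °C

Treat each layer as a resistance in series:
  R_conv,in = 1/(hA) = 1/(12.8·20.0) = 0.003906 K/W
  R_gypsum board = L/(kA) = 0.106/(0.173·20.0) = 0.03064 K/W
  R_concrete = L/(kA) = 0.344/(1.39·20.0) = 0.01237 K/W
  R_common brick = L/(kA) = 0.131/(0.841·20.0) = 0.007788 K/W
ΣR = 0.003906 + 0.03064 + 0.01237 + 0.007788 = 0.05470 K/W
Q = ΔT/ΣR = (20.6 °C − 6.42 °C)/0.05470 = 259.2 W
From the inner boundary to the gypsum board/concrete interface, ΣR_partial = 0.03455 K/W.
T_interface = T_in − Q·ΣR_partial = 20.6 °C − (259.2)(0.03455) = 11.6 °C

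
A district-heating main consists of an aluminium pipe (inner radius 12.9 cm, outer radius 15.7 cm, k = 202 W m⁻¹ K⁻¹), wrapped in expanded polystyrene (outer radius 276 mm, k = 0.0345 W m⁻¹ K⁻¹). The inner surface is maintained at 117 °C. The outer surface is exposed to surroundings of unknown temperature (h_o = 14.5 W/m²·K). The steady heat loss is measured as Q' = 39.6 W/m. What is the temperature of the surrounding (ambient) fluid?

T_out = 12.4 °C

Series resistances:
  R'_aluminium = ln(0.157/0.129)/(2πk) = 0.1964/(2π·202) = 1.548×10^-4 m·K/W
  R'_expanded polystyrene = ln(0.276/0.157)/(2πk) = 0.5642/(2π·0.0345) = 2.603 m·K/W
  R'_conv,out = 1/(2πr h) = 1/(2π·0.276·14.5) = 0.03977 m·K/W
ΣR = 2.642 m·K/W
ΔT = Q'·ΣR = 39.6 × 2.642 = 104.6 K
Heat flows outward, so T_out = T_in − ΔT = 117 − 104.6 = 12.4 °C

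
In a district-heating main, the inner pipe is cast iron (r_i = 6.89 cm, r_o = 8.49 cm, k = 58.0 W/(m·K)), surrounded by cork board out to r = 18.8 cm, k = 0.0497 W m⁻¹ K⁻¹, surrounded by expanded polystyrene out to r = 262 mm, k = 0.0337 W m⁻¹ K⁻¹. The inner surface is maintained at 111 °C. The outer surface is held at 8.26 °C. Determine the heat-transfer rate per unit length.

Q' = 25.0 W/m

Series thermal resistances, inner to outer:
  R'_cast iron = ln(0.0849/0.0689)/(2πk) = 0.2088/(2π·58.0) = 5.730×10^-4 m·K/W
  R'_cork board = ln(0.188/0.0849)/(2πk) = 0.7950/(2π·0.0497) = 2.546 m·K/W
  R'_expanded polystyrene = ln(0.262/0.188)/(2πk) = 0.3319/(2π·0.0337) = 1.567 m·K/W
ΣR = 5.730×10^-4 + 2.546 + 1.567 = 4.114 m·K/W
Q' = ΔT/ΣR = (111 °C − 8.26 °C)/4.114 = 25.0 W/m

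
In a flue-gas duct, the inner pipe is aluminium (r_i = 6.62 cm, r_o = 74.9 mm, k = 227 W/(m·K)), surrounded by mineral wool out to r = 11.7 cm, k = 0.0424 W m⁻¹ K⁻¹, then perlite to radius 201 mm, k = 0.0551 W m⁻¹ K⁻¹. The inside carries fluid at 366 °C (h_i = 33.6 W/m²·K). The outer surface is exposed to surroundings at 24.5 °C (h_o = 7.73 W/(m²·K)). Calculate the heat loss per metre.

Q' = 100 W/m

Series thermal resistances, inner to outer:
  R'_conv,in = 1/(2πr h) = 1/(2π·0.0662·33.6) = 0.07155 m·K/W
  R'_aluminium = ln(0.0749/0.0662)/(2πk) = 0.1235/(2π·227) = 8.657×10^-5 m·K/W
  R'_mineral wool = ln(0.117/0.0749)/(2πk) = 0.4460/(2π·0.0424) = 1.674 m·K/W
  R'_perlite = ln(0.201/0.117)/(2πk) = 0.5411/(2π·0.0551) = 1.563 m·K/W
  R'_conv,out = 1/(2πr h) = 1/(2π·0.201·7.73) = 0.1024 m·K/W
ΣR = 0.07155 + 8.657×10^-5 + 1.674 + 1.563 + 0.1024 = 3.411 m·K/W
Q' = ΔT/ΣR = (366 °C − 24.5 °C)/3.411 = 100 W/m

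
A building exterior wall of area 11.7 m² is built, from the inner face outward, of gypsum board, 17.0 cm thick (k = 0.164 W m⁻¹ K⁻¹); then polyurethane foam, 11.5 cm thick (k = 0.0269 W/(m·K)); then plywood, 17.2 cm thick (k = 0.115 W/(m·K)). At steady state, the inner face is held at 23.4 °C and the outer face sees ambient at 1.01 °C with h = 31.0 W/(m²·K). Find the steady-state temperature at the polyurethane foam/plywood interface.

Treat each layer as a resistance in series:
  R_gypsum board = L/(kA) = 0.170/(0.164·11.7) = 0.08860 K/W
  R_polyurethane foam = L/(kA) = 0.115/(0.0269·11.7) = 0.3654 K/W
  R_plywood = L/(kA) = 0.172/(0.115·11.7) = 0.1278 K/W
  R_conv,out = 1/(hA) = 1/(31.0·11.7) = 0.002757 K/W
ΣR = 0.08860 + 0.3654 + 0.1278 + 0.002757 = 0.5846 K/W
Q = ΔT/ΣR = (23.4 °C − 1.01 °C)/0.5846 = 38.30 W
From the inner boundary to the polyurethane foam/plywood interface, ΣR_partial = 0.4540 K/W.
T_interface = T_in − Q·ΣR_partial = 23.4 °C − (38.30)(0.4540) = 6.01 °C

T = 6.01 °C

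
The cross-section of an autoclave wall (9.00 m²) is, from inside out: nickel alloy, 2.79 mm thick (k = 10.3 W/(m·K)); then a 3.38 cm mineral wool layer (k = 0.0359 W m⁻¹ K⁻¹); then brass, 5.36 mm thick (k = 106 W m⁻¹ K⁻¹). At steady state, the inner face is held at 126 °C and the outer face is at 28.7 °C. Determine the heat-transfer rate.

Treat each layer as a resistance in series:
  R_nickel alloy = L/(kA) = 0.00279/(10.3·9.00) = 3.010×10^-5 K/W
  R_mineral wool = L/(kA) = 0.0338/(0.0359·9.00) = 0.1046 K/W
  R_brass = L/(kA) = 0.00536/(106·9.00) = 5.618×10^-6 K/W
ΣR = 3.010×10^-5 + 0.1046 + 5.618×10^-6 = 0.1046 K/W
Q = ΔT/ΣR = (126 °C − 28.7 °C)/0.1046 = 930 W

Q = 930 W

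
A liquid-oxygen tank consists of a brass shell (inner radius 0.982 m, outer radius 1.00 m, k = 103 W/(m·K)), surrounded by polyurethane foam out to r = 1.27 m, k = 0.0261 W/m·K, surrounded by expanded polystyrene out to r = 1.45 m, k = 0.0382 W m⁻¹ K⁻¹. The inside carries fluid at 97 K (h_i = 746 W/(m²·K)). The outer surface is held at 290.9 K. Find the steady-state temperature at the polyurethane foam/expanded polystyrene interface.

Series thermal resistances, inner to outer:
  R_conv,in = 1/(4πr²h) = 1/(4π·0.982²·746) = 1.106×10^-4 K/W
  R_brass = (1/0.982 − 1/1.00)/(4πk) = 0.01833/(4π·103) = 1.416×10^-5 K/W
  R_polyurethane foam = (1/1.00 − 1/1.27)/(4πk) = 0.2126/(4π·0.0261) = 0.6482 K/W
  R_expanded polystyrene = (1/1.27 − 1/1.45)/(4πk) = 0.09775/(4π·0.0382) = 0.2036 K/W
ΣR = 1.106×10^-4 + 1.416×10^-5 + 0.6482 + 0.2036 = 0.8519 K/W
Q = ΔT/ΣR = (97 K − 290.9 K)/0.8519 = -227.6 W
From the inner boundary to the polyurethane foam/expanded polystyrene interface, ΣR_partial = 0.6483 K/W.
T_interface = T_in − Q·ΣR_partial = 97 K − (-227.6)(0.6483) = 244.6 K

T = 244.6 K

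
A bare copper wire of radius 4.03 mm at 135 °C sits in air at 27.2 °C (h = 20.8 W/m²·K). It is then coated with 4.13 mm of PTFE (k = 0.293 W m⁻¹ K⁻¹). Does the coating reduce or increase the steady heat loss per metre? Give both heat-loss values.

increases: 56.8 → 81.6 W/m

Critical radius for a cylinder: r_cr = k/h = 0.0141 m = 1.41 cm.
Outer radius after coating: r₂ = 0.00403 + 0.00413 = 0.00816 m.
Since r₁ < r_cr and r₂ ≤ r_cr, the coating moves toward the maximum at r_cr — heat loss rises.
Bare: R = 1/(2πr₁h) = 1.899 m·K/W; Q = 107.8/1.899 = 56.8 W/m.
Coated: R = R_cond + R_conv = 1.321 m·K/W; Q = 107.8/1.321 = 81.6 W/m.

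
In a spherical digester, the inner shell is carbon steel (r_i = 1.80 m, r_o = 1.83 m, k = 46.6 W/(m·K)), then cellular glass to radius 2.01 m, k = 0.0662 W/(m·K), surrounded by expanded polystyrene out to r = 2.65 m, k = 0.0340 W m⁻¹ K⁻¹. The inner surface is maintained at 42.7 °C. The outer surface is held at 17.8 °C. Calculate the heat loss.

Q = 73.2 W

Series thermal resistances, inner to outer:
  R_carbon steel = (1/1.80 − 1/1.83)/(4πk) = 0.009107/(4π·46.6) = 1.555×10^-5 K/W
  R_cellular glass = (1/1.83 − 1/2.01)/(4πk) = 0.04894/(4π·0.0662) = 0.05882 K/W
  R_expanded polystyrene = (1/2.01 − 1/2.65)/(4πk) = 0.1202/(4π·0.0340) = 0.2812 K/W
ΣR = 1.555×10^-5 + 0.05882 + 0.2812 = 0.3400 K/W
Q = ΔT/ΣR = (42.7 °C − 17.8 °C)/0.3400 = 73.2 W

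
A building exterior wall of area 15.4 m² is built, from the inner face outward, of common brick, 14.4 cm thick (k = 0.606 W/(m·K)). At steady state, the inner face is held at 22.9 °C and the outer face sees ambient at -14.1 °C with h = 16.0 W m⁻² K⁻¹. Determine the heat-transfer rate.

Series thermal resistances, inner to outer:
  R_common brick = L/(kA) = 0.144/(0.606·15.4) = 0.01543 K/W
  R_conv,out = 1/(hA) = 1/(16.0·15.4) = 0.004058 K/W
ΣR = 0.01543 + 0.004058 = 0.01949 K/W
Q = ΔT/ΣR = (22.9 °C − -14.1 °C)/0.01949 = 1900 W

Q = 1900 W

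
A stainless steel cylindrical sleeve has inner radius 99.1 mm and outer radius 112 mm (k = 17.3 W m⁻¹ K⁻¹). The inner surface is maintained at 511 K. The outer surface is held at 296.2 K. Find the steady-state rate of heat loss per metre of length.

Q' = 191 kW/m

Q' = 2πk·ΔT/ln(r₂/r₁) = 2π × 17.3 × 214.8 / ln(0.112/0.0991) = 1.91×10^5 W/m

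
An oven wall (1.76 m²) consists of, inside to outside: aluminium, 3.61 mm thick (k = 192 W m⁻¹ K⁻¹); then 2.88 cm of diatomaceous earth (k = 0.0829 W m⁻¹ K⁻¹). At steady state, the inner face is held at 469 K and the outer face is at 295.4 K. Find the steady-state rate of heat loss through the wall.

Q = 879 W

Series thermal resistances, inner to outer:
  R_aluminium = L/(kA) = 0.00361/(192·1.76) = 1.068×10^-5 K/W
  R_diatomaceous earth = L/(kA) = 0.0288/(0.0829·1.76) = 0.1974 K/W
ΣR = 1.068×10^-5 + 0.1974 = 0.1974 K/W
Q = ΔT/ΣR = (469 K − 295.4 K)/0.1974 = 879 W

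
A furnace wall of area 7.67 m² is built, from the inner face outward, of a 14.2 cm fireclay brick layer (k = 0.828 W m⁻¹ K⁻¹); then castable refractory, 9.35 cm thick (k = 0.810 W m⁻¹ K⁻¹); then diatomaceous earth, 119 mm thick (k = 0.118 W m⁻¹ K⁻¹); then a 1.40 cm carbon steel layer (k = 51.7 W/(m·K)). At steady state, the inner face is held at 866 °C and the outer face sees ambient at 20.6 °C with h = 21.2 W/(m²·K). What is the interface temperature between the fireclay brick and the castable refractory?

T = 758 °C

Resistance network (inner→outer):
  R_fireclay brick = L/(kA) = 0.142/(0.828·7.67) = 0.02236 K/W
  R_castable refractory = L/(kA) = 0.0935/(0.810·7.67) = 0.01505 K/W
  R_diatomaceous earth = L/(kA) = 0.119/(0.118·7.67) = 0.1315 K/W
  R_carbon steel = L/(kA) = 0.0140/(51.7·7.67) = 3.531×10^-5 K/W
  R_conv,out = 1/(hA) = 1/(21.2·7.67) = 0.006150 K/W
ΣR = 0.02236 + 0.01505 + 0.1315 + 3.531×10^-5 + 0.006150 = 0.1751 K/W
Q = ΔT/ΣR = (866 °C − 20.6 °C)/0.1751 = 4828 W
From the inner boundary to the fireclay brick/castable refractory interface, ΣR_partial = 0.02236 K/W.
T_interface = T_in − Q·ΣR_partial = 866 °C − (4828)(0.02236) = 758 °C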